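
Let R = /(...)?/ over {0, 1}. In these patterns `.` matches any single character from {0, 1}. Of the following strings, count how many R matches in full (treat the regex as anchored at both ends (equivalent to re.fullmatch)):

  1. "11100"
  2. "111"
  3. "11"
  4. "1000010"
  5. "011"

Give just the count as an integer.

1 → no match
2 → match
3 → no match
4 → no match
5 → match
Total matched: 2

2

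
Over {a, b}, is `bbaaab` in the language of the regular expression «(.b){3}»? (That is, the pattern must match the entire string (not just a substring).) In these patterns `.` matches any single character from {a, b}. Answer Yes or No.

No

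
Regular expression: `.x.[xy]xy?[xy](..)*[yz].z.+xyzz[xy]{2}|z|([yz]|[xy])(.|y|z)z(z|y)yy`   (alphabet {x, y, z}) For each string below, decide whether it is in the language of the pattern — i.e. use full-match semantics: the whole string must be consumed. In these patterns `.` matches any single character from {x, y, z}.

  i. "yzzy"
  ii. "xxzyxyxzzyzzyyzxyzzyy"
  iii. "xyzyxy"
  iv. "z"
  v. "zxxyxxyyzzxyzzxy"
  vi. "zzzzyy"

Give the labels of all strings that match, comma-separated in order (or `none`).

ii, iv, v, vi

i. "yzzy" → no match
ii → match
iii. "xyzyxy" → no match
iv. "z" → match
v → match
vi. "zzzzyy" → match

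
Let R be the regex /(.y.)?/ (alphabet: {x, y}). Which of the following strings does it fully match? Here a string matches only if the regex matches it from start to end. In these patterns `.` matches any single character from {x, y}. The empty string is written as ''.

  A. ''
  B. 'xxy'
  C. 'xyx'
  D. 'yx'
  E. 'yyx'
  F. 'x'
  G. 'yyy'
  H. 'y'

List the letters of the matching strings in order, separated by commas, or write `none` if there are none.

A, C, E, G

A → match
B → no match
C → match
D → no match
E → match
F → no match
G → match
H → no match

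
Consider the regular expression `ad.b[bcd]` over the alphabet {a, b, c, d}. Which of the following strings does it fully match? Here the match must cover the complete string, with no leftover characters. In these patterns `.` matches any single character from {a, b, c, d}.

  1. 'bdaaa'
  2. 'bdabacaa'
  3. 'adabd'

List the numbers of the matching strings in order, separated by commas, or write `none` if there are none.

1 → no match — must start with 'ad'
2 → no match — must start with 'ad'
3 → match

3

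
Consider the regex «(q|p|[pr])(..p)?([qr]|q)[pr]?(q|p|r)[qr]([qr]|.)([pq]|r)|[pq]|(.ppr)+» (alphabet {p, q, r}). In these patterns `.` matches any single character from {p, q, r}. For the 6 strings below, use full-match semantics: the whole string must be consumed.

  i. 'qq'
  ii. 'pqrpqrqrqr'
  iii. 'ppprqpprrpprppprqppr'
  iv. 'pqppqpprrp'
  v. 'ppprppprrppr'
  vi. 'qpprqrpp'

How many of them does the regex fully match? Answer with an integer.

4

i. 'qq' → no match
ii. 'pqrpqrqrqr' → match
iii → match
iv. 'pqppqpprrp' → match
v. 'ppprppprrppr' → match
vi. 'qpprqrpp' → no match
Total matched: 4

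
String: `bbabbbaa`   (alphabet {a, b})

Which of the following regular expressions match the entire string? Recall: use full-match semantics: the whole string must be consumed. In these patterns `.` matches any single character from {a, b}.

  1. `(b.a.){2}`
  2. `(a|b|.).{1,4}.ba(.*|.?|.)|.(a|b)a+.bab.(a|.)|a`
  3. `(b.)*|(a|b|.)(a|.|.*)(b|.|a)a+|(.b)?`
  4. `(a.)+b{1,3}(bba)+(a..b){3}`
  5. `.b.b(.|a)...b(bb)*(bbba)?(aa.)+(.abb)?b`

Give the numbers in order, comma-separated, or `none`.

1, 2, 3

1 → match
2 → match
3 → match
4 → no match — must start with `a`
5 → no match — must end with `b`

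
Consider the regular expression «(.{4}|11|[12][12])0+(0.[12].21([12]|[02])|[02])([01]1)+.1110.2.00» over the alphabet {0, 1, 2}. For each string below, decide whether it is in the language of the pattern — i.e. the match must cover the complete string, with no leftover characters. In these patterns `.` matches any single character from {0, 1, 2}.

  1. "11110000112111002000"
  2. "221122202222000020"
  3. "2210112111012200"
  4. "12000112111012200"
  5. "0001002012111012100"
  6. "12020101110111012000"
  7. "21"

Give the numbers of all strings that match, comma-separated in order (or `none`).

1, 4, 5, 6

1 → match
2 → no match — must end with "00"
3 → no match
4 → match
5 → match
6 → match
7 → no match — must end with "00"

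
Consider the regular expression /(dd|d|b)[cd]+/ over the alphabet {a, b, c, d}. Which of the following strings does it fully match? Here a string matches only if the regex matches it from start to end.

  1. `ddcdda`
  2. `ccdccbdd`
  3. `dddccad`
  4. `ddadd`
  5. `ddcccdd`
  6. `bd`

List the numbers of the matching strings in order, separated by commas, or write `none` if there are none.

5, 6

1 → no match
2 → no match
3 → no match
4 → no match
5 → match
6 → match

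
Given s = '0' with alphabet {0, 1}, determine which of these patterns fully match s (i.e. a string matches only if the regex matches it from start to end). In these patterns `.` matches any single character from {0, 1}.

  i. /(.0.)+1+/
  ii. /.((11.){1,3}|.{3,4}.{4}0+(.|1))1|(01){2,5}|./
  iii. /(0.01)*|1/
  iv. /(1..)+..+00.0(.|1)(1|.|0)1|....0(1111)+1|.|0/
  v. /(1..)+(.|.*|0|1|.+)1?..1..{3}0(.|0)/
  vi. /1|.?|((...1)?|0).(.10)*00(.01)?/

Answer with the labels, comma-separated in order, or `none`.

i → no match — must end with '1'
ii → match
iii → no match
iv → match
v → no match — must start with '1'
vi → match

ii, iv, vi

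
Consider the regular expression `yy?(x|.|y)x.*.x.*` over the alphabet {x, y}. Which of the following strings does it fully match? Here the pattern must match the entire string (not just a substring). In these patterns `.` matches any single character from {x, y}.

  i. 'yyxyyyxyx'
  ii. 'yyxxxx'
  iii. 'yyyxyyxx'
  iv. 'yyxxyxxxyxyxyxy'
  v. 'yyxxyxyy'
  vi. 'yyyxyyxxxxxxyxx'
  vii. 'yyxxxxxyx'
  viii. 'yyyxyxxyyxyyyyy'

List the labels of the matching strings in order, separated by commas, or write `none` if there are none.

i, ii, iii, iv, v, vi, vii, viii

i → match
ii → match
iii → match
iv → match
v → match
vi → match
vii → match
viii → match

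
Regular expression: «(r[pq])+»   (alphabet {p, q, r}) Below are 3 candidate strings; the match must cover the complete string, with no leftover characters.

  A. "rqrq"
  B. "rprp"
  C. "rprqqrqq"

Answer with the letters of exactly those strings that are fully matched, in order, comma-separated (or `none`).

A, B

A → match
B → match
C → no match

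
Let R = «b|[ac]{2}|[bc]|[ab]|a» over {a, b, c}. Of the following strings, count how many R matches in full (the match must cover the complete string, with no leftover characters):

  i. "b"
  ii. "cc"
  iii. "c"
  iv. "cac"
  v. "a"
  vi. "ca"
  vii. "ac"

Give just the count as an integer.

6

i → match
ii → match
iii → match
iv → no match
v → match
vi → match
vii → match
Total matched: 6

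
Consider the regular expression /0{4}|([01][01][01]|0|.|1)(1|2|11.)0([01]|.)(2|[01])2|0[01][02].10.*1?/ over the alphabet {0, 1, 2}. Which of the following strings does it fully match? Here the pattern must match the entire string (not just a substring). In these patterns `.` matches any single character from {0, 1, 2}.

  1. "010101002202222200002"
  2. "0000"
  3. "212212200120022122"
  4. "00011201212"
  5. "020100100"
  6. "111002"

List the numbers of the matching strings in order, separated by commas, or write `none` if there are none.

2

1 → no match
2 → match
3 → no match
4 → no match
5 → no match
6 → no match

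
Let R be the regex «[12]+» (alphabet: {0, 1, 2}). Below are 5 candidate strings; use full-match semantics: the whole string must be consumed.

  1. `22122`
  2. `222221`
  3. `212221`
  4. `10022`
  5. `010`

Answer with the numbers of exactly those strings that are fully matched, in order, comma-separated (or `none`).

1 → match
2 → match
3 → match
4 → no match
5 → no match

1, 2, 3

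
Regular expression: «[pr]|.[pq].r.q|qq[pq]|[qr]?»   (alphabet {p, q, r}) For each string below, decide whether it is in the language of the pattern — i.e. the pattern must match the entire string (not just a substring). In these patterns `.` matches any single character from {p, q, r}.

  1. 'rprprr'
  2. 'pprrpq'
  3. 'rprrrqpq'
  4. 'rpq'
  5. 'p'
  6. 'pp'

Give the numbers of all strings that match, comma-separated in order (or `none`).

1 → no match
2 → match
3 → no match
4 → no match
5 → match
6 → no match

2, 5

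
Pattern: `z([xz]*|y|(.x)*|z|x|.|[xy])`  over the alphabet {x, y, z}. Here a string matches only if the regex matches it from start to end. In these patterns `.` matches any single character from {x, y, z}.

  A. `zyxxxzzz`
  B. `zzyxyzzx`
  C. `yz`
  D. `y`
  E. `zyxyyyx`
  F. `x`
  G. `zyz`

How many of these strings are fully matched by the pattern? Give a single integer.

A → no match
B → no match
C → no match — must start with `z`
D → no match — must start with `z`
E → no match
F → no match — must start with `z`
G → no match
Total matched: 0

0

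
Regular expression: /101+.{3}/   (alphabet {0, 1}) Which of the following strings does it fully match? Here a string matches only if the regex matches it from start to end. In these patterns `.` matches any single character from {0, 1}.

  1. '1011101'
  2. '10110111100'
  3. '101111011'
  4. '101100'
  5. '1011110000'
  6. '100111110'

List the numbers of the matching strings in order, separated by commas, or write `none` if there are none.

1, 3, 4

1 → match
2 → no match
3 → match
4 → match
5 → no match
6 → no match — must start with '101'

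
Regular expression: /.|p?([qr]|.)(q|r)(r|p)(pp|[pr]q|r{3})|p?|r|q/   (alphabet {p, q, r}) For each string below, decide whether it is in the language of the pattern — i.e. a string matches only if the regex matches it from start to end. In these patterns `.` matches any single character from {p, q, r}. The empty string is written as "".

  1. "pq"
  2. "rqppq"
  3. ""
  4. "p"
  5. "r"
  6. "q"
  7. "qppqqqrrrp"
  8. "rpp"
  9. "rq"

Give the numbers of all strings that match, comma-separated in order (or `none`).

1 → no match
2 → match
3 → match
4 → match
5 → match
6 → match
7 → no match
8 → no match
9 → no match

2, 3, 4, 5, 6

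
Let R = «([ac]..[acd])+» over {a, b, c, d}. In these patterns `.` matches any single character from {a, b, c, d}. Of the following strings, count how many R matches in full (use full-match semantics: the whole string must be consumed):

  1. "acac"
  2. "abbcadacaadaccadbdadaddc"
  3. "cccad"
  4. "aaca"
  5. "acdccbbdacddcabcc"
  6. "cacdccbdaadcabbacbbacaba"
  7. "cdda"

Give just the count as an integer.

1 → match
2 → no match
3 → no match
4 → match
5 → no match
6 → match
7 → match
Total matched: 4

4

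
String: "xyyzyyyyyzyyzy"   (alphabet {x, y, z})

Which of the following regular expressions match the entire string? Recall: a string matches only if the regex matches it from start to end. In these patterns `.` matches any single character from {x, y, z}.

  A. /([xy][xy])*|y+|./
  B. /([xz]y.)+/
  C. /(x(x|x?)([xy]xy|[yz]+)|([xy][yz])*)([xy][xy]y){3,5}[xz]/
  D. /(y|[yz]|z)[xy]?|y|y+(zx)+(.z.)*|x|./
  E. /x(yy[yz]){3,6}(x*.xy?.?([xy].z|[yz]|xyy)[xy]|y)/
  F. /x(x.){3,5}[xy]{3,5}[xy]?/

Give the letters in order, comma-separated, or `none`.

A → no match
B → no match
C → no match
D → no match
E → match
F → no match — must start with "xx"

E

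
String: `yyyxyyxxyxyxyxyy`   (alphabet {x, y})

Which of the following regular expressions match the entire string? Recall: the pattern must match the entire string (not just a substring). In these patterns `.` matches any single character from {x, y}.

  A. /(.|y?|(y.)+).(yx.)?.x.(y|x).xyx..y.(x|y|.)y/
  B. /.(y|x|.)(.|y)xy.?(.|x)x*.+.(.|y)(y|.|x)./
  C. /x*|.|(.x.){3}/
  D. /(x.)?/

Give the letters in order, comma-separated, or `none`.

A, B

A → match
B → match
C → no match
D → no match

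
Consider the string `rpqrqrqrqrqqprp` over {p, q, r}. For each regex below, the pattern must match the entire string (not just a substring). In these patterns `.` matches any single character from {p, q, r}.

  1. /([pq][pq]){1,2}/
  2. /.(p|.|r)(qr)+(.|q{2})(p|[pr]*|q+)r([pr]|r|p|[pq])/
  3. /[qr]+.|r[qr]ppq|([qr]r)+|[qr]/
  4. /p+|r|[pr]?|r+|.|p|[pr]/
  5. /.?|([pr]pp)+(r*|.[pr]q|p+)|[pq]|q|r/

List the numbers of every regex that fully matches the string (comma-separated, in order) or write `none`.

2

1 → no match
2 → match
3 → no match
4 → no match
5 → no match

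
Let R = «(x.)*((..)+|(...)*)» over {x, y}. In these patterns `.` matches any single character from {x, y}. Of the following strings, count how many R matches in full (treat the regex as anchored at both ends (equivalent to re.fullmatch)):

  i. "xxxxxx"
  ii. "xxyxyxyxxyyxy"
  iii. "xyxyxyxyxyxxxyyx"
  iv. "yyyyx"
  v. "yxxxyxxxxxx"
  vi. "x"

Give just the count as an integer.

2

i. "xxxxxx" → match
ii → no match
iii → match
iv. "yyyyx" → no match
v. "yxxxyxxxxxx" → no match
vi. "x" → no match
Total matched: 2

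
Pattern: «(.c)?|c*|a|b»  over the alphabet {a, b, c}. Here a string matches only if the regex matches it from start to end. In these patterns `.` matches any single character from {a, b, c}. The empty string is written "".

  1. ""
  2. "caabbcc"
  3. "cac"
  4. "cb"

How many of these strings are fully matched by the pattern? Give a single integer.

1. "" → match
2. "caabbcc" → no match
3. "cac" → no match
4. "cb" → no match
Total matched: 1

1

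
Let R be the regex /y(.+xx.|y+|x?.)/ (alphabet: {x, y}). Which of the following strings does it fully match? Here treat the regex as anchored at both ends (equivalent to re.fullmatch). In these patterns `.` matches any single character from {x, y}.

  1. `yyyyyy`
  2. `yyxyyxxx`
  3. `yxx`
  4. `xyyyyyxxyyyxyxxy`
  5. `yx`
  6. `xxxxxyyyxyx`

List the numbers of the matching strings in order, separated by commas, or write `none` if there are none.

1 → match
2 → match
3 → match
4 → no match — must start with `y`
5 → match
6 → no match — must start with `y`

1, 2, 3, 5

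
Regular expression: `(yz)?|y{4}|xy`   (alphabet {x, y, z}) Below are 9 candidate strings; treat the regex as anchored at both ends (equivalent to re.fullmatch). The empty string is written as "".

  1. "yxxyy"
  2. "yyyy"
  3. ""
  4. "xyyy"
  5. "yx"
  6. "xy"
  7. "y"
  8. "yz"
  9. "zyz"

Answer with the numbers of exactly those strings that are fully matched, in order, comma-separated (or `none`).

1 → no match
2 → match
3 → match
4 → no match
5 → no match
6 → match
7 → no match
8 → match
9 → no match

2, 3, 6, 8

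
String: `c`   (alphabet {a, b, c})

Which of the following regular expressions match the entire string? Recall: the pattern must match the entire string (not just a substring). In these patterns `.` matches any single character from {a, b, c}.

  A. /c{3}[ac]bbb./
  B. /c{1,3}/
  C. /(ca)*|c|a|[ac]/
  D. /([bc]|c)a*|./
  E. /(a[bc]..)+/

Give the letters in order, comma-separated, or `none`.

B, C, D

A → no match
B → match
C → match
D → match
E → no match — must start with `a`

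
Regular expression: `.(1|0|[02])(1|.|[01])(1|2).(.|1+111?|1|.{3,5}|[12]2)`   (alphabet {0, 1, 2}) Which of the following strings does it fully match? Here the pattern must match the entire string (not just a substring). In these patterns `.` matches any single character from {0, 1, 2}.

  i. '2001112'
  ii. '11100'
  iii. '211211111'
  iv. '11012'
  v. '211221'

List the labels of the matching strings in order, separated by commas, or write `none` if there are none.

i → match
ii → no match
iii → match
iv → no match
v → match

i, iii, v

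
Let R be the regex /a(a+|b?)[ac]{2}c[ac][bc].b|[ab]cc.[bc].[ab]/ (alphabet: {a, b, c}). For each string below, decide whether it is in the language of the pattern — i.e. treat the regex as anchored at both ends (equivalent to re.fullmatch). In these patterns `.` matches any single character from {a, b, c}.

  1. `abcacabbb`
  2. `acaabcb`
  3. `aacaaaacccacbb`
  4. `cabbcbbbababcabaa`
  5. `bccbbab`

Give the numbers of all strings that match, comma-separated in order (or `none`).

1 → match
2 → no match
3 → no match
4 → no match
5 → match

1, 5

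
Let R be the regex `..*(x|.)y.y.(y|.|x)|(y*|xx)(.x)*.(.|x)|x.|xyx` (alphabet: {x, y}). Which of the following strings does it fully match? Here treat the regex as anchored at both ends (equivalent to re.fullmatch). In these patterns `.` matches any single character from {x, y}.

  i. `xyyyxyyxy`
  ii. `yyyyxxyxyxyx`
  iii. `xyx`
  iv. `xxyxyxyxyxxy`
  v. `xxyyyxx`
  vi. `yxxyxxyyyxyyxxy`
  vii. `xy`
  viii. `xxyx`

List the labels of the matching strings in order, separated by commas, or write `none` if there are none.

ii, iii, iv, v, vii, viii

i → no match
ii → match
iii → match
iv → match
v → match
vi → no match
vii → match
viii → match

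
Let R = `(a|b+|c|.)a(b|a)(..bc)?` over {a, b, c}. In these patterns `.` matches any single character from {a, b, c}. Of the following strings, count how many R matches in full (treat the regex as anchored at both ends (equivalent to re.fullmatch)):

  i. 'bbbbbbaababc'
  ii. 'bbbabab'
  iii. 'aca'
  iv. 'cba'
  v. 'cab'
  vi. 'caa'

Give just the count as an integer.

3

i → match
ii → no match
iii → no match
iv → no match
v → match
vi → match
Total matched: 3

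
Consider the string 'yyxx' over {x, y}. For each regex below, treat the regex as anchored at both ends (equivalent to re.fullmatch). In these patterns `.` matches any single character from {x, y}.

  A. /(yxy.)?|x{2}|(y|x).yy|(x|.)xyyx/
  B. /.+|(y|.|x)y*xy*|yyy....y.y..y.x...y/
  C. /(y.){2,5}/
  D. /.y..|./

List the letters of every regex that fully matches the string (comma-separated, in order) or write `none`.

A → no match
B → match
C → no match
D → match

B, D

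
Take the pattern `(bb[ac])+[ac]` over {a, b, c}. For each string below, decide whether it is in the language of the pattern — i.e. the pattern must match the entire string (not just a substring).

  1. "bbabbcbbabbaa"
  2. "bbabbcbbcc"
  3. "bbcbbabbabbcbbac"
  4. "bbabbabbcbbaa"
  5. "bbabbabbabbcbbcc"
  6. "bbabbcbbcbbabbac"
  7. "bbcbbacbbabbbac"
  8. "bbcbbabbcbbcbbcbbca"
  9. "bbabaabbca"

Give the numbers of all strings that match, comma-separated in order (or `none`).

1 → match
2 → match
3 → match
4 → match
5 → match
6 → match
7 → no match
8 → match
9 → no match

1, 2, 3, 4, 5, 6, 8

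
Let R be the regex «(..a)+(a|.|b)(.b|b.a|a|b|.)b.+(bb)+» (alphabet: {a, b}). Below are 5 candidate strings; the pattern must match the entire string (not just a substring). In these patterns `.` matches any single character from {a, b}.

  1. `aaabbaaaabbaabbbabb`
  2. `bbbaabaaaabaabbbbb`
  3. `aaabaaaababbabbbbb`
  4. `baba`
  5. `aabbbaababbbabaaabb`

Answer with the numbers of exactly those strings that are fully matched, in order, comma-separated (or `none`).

1, 3

1 → match
2 → no match
3 → match
4 → no match — must end with `bb`
5 → no match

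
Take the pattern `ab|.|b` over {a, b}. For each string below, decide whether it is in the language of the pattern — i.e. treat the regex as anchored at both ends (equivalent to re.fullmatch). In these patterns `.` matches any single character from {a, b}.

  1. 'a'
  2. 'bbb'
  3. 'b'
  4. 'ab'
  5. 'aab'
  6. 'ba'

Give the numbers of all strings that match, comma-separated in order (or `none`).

1, 3, 4

1 → match
2 → no match
3 → match
4 → match
5 → no match
6 → no match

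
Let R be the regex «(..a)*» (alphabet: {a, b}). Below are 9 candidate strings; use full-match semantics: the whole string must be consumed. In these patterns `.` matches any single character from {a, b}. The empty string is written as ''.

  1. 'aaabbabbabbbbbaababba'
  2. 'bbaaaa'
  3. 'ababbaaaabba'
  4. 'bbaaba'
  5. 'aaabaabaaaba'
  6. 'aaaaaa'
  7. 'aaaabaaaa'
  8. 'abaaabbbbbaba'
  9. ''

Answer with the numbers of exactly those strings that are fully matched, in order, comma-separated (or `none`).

2, 3, 4, 5, 6, 7, 9

1 → no match
2 → match
3 → match
4 → match
5 → match
6 → match
7 → match
8 → no match
9 → match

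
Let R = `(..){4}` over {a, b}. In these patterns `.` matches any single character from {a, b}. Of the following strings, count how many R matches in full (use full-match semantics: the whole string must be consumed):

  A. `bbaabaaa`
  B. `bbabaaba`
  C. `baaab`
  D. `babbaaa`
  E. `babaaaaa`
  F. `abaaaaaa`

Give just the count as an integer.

A → match
B → match
C → no match
D → no match
E → match
F → match
Total matched: 4

4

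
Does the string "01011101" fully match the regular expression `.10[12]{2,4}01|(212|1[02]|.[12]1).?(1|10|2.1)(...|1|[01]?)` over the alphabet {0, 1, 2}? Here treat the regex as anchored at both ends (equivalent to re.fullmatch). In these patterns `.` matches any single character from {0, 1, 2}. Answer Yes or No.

Yes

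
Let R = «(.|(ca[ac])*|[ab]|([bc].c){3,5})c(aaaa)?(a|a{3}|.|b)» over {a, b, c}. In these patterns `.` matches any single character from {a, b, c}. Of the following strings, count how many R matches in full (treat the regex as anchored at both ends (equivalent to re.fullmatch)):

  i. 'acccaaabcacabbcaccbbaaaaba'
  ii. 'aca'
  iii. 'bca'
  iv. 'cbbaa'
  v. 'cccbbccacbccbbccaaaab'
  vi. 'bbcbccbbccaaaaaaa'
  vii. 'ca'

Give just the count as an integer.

5

i → no match
ii → match
iii → match
iv → no match
v → match
vi → match
vii → match
Total matched: 5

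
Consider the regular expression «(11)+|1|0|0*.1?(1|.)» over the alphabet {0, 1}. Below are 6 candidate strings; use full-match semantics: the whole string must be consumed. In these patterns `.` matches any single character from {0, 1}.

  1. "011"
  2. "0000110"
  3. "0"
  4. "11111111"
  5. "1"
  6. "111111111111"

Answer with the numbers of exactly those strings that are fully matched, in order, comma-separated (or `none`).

1 → match
2 → match
3 → match
4 → match
5 → match
6 → match

1, 2, 3, 4, 5, 6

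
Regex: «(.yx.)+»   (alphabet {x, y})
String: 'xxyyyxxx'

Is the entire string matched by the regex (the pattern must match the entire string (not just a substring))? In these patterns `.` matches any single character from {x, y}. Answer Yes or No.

No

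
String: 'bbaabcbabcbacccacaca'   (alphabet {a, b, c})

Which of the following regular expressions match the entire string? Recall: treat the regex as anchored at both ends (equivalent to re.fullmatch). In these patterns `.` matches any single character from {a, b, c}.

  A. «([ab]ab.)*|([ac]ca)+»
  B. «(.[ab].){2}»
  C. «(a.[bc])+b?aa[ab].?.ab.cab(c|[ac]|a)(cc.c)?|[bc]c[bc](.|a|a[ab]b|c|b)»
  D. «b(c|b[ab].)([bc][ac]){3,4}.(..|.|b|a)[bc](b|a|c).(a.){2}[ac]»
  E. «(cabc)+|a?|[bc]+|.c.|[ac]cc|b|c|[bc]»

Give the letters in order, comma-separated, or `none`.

A → no match
B → no match
C → no match
D → match
E → no match

D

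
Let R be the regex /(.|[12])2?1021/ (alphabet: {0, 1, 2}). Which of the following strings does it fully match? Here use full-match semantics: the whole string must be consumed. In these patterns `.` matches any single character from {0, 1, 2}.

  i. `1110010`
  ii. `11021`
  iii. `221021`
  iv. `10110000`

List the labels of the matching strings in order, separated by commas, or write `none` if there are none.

i → no match — must end with `1021`
ii → match
iii → match
iv → no match — must end with `1021`

ii, iii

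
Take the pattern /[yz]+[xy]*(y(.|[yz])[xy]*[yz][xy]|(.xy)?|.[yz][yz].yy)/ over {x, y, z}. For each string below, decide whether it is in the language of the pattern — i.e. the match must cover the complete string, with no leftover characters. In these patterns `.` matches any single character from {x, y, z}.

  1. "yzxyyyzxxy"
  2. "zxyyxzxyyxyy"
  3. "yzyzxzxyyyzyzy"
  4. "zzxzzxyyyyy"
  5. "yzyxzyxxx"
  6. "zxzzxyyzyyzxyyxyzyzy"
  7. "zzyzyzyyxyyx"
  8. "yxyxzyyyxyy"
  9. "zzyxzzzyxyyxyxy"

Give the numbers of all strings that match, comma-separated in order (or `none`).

1 → no match
2 → no match
3 → no match
4 → no match
5 → no match
6 → no match
7 → match
8 → no match
9 → no match

7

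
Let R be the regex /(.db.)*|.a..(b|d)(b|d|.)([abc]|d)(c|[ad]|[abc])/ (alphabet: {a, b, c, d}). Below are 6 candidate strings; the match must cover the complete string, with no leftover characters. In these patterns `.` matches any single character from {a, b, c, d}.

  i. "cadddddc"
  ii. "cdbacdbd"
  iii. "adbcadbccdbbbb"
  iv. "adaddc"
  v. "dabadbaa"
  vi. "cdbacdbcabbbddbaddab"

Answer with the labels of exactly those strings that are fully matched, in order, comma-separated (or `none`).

i, ii, v

i → match
ii → match
iii → no match
iv → no match
v → match
vi → no match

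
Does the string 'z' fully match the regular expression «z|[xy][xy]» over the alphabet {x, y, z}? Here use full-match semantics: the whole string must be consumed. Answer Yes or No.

Yes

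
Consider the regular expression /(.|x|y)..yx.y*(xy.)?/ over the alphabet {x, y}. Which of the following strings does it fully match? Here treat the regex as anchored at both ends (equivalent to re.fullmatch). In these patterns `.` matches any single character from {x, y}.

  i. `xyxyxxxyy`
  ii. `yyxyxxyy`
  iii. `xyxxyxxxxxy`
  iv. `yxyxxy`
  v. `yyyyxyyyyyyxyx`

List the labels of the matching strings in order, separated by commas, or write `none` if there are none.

i, ii, v

i → match
ii → match
iii → no match
iv → no match
v → match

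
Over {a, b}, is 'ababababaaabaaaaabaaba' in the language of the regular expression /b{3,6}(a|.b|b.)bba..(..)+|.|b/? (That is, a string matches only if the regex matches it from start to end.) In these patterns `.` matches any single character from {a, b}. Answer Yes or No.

No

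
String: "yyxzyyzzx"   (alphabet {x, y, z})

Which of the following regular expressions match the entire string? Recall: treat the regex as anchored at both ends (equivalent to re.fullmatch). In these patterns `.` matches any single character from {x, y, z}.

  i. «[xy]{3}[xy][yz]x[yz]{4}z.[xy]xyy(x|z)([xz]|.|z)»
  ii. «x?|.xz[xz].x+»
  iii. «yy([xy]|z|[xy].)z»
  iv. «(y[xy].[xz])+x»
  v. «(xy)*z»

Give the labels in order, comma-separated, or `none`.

i → no match
ii → no match
iii → no match — must end with "z"
iv → match
v → no match — must end with "z"

iv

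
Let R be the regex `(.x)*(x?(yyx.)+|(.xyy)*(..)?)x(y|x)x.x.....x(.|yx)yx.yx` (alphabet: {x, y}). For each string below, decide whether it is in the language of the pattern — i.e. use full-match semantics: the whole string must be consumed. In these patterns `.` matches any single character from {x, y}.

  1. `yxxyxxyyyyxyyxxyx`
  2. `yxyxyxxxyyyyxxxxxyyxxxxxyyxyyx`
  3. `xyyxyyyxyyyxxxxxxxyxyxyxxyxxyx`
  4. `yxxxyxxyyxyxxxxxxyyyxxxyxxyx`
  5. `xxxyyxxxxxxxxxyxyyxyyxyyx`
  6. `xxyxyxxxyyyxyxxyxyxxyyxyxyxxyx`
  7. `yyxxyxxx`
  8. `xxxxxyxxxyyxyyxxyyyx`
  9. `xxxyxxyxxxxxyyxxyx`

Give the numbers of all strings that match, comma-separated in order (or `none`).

1 → no match
2 → no match
3 → match
4 → match
5 → no match
6 → no match
7. `yyxxyxxx` → no match — must end with `yx`
8 → no match
9 → no match

3, 4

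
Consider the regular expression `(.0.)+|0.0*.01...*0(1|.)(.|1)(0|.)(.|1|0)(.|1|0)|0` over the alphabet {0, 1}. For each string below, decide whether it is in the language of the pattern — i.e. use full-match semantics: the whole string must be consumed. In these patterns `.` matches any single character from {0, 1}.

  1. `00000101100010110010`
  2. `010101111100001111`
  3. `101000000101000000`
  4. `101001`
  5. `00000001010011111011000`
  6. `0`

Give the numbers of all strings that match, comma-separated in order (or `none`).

1 → no match
2 → match
3 → match
4 → match
5 → match
6 → match

2, 3, 4, 5, 6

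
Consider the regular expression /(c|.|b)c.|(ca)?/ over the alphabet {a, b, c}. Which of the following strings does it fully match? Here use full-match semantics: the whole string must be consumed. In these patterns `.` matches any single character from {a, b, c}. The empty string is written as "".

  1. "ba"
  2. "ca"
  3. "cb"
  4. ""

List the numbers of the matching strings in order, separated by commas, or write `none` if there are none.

2, 4

1 → no match
2 → match
3 → no match
4 → match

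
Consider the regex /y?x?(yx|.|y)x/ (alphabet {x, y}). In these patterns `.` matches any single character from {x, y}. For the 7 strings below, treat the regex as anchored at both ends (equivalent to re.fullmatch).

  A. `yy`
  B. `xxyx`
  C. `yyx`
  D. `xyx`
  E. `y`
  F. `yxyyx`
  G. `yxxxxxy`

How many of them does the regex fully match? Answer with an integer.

A → no match — must end with `x`
B → no match
C → match
D → match
E → no match — must end with `x`
F → no match
G → no match — must end with `x`
Total matched: 2

2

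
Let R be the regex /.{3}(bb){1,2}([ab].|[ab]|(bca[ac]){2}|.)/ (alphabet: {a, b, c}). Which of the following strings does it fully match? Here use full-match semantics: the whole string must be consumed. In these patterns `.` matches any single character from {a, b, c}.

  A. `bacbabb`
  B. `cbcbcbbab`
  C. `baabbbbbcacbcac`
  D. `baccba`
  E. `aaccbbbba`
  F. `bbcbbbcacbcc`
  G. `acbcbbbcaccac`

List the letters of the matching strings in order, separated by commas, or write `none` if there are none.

A → no match
B → no match
C → match
D → no match
E → no match
F → no match
G → no match

C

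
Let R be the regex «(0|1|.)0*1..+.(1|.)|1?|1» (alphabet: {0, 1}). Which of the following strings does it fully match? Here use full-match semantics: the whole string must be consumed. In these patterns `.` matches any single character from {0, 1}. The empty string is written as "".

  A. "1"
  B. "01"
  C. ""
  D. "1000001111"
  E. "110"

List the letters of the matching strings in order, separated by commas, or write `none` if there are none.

A → match
B → no match
C → match
D → no match
E → no match

A, C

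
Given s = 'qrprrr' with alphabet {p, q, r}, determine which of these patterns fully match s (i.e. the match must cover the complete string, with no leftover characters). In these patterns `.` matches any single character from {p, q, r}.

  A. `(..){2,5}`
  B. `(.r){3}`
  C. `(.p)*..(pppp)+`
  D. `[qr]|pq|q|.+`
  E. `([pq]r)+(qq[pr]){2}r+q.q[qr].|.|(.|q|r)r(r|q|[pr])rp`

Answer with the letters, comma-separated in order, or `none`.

A, B, D

A → match
B → match
C → no match — must end with 'pppp'
D → match
E → no match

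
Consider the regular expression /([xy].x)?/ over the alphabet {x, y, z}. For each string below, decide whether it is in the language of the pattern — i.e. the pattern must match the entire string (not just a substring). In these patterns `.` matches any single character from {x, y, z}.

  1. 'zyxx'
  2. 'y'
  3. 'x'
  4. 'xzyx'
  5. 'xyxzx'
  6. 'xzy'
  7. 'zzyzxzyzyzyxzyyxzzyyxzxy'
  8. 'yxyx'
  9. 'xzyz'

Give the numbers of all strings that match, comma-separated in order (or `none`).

1 → no match
2 → no match
3 → no match
4 → no match
5 → no match
6 → no match
7 → no match
8 → no match
9 → no match

none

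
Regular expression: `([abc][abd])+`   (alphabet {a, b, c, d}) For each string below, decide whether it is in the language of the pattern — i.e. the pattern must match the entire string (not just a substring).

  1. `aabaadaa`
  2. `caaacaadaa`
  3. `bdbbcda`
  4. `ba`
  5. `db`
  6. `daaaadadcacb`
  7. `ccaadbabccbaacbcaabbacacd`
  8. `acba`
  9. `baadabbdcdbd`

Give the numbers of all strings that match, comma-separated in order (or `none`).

1 → match
2 → match
3 → no match
4 → match
5 → no match
6 → no match
7 → no match
8 → no match
9 → match

1, 2, 4, 9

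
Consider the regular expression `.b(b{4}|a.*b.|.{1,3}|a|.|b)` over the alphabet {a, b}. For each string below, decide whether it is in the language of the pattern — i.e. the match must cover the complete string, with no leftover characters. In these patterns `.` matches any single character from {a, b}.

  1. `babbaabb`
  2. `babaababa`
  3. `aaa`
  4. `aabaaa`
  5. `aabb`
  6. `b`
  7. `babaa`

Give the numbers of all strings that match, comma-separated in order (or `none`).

1 → no match
2 → no match
3 → no match
4 → no match
5 → no match
6 → no match
7 → no match

none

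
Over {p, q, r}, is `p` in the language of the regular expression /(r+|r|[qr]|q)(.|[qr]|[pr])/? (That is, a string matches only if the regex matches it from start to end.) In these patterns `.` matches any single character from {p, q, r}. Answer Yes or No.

No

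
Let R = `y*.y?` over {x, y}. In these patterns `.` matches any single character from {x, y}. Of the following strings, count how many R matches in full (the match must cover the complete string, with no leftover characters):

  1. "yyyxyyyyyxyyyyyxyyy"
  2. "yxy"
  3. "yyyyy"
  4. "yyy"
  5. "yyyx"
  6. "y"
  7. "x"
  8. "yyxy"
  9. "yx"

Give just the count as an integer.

1 → no match
2. "yxy" → match
3. "yyyyy" → match
4. "yyy" → match
5. "yyyx" → match
6. "y" → match
7. "x" → match
8. "yyxy" → match
9. "yx" → match
Total matched: 8

8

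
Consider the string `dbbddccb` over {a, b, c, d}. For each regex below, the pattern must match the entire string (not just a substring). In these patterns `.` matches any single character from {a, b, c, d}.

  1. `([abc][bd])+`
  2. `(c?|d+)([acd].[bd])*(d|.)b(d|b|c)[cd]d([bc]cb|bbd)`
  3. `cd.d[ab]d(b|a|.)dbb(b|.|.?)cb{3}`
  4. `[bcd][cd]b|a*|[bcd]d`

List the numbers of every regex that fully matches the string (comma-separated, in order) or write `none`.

1 → no match
2 → match
3 → no match — must start with `cd`
4 → no match

2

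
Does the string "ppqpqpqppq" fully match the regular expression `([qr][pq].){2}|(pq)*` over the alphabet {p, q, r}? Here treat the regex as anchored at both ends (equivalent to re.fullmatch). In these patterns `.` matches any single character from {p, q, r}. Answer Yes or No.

No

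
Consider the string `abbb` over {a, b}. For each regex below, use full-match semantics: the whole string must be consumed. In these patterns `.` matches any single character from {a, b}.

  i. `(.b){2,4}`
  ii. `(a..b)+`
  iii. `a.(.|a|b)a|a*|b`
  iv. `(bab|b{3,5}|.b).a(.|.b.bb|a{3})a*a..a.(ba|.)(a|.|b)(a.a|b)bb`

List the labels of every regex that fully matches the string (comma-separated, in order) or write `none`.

i → match
ii → match
iii → no match
iv → no match

i, ii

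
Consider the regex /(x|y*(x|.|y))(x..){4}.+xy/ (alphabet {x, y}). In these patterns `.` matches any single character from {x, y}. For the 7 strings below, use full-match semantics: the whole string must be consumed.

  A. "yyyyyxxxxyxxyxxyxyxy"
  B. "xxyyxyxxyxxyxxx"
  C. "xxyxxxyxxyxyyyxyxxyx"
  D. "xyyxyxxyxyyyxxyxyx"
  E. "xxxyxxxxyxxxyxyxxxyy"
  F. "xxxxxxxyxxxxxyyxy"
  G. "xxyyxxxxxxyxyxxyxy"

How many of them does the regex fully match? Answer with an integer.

A → match
B → no match — must end with "xy"
C → no match — must end with "xy"
D → no match — must end with "xy"
E → no match — must end with "xy"
F → no match
G → no match
Total matched: 1

1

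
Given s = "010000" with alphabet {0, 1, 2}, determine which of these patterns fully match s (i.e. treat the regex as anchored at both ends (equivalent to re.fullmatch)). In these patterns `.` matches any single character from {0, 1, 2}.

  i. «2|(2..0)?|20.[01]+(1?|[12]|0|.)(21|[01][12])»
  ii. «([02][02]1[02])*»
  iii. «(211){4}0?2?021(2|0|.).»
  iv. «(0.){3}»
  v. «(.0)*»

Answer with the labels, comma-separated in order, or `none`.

i → no match
ii → no match
iii → no match — must start with "211"
iv → match
v → no match

iv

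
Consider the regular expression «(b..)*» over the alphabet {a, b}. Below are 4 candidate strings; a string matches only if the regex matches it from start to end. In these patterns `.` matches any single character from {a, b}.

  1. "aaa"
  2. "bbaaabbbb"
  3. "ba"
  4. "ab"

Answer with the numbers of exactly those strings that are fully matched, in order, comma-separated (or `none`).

none

1 → no match
2 → no match
3 → no match
4 → no match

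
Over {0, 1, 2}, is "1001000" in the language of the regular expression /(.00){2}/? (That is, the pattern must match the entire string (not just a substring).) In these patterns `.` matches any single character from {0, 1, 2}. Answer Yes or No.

No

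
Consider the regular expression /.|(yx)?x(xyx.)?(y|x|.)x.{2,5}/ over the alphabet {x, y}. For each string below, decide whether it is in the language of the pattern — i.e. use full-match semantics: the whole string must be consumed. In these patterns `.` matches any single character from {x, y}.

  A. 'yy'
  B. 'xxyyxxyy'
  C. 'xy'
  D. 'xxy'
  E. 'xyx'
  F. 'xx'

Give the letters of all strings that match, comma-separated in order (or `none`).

none

A → no match
B → no match
C → no match
D → no match
E → no match
F → no match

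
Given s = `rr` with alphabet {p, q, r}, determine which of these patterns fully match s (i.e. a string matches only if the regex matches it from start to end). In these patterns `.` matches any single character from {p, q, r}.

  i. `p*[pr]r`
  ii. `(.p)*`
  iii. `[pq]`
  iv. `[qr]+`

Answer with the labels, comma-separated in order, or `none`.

i → match
ii → no match
iii → no match
iv → match

i, iv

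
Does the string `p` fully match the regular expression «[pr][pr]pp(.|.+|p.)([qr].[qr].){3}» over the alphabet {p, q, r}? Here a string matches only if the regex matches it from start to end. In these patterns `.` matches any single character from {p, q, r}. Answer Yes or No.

No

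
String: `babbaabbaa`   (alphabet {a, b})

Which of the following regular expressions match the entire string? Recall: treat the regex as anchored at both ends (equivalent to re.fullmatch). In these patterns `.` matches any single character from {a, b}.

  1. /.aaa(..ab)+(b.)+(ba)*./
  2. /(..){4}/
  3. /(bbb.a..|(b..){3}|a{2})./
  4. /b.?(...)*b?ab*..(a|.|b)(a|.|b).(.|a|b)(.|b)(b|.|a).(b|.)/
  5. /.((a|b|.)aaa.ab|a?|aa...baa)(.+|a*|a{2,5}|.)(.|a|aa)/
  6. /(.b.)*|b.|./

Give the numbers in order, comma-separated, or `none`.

1 → no match
2 → no match
3 → match
4 → no match
5 → match
6 → no match

3, 5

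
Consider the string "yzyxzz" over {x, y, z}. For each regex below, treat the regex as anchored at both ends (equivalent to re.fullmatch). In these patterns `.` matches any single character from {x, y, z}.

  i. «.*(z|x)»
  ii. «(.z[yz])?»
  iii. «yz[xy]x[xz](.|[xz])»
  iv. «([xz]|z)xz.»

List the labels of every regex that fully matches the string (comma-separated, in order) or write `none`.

i → match
ii → no match
iii → match
iv → no match

i, iii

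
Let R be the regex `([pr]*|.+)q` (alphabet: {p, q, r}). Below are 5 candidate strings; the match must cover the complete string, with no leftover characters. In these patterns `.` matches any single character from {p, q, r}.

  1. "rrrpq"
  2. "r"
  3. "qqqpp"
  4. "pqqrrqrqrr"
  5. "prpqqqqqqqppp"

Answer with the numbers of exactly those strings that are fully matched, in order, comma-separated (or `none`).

1

1. "rrrpq" → match
2. "r" → no match — must end with "q"
3. "qqqpp" → no match — must end with "q"
4. "pqqrrqrqrr" → no match — must end with "q"
5 → no match — must end with "q"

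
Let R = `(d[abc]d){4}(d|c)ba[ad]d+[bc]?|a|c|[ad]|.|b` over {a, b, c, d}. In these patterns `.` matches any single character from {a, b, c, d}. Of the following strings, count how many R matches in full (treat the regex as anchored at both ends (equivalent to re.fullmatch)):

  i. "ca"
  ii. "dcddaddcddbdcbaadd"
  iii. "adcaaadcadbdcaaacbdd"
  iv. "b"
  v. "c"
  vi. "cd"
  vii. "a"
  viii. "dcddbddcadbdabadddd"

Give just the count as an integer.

4

i → no match
ii → match
iii → no match
iv → match
v → match
vi → no match
vii → match
viii → no match
Total matched: 4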